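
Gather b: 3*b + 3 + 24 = 3*b + 27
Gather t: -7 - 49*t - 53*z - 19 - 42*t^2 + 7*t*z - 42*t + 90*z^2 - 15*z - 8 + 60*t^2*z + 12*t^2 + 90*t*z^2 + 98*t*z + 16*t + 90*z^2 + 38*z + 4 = t^2*(60*z - 30) + t*(90*z^2 + 105*z - 75) + 180*z^2 - 30*z - 30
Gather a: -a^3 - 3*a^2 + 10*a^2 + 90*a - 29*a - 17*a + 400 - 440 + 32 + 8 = -a^3 + 7*a^2 + 44*a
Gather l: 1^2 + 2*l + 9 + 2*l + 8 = 4*l + 18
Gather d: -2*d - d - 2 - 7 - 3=-3*d - 12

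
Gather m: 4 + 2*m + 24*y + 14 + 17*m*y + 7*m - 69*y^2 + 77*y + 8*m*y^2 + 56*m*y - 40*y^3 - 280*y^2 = m*(8*y^2 + 73*y + 9) - 40*y^3 - 349*y^2 + 101*y + 18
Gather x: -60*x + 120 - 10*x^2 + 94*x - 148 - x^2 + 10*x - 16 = -11*x^2 + 44*x - 44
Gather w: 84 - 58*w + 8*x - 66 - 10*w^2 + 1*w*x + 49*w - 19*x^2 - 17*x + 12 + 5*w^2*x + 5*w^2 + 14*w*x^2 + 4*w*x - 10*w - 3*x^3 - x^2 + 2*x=w^2*(5*x - 5) + w*(14*x^2 + 5*x - 19) - 3*x^3 - 20*x^2 - 7*x + 30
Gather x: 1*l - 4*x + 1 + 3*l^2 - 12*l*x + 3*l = 3*l^2 + 4*l + x*(-12*l - 4) + 1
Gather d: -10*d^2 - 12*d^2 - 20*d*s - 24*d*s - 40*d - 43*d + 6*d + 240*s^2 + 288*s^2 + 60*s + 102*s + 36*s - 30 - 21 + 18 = -22*d^2 + d*(-44*s - 77) + 528*s^2 + 198*s - 33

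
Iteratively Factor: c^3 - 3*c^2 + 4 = (c - 2)*(c^2 - c - 2) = (c - 2)*(c + 1)*(c - 2)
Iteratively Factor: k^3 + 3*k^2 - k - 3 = (k - 1)*(k^2 + 4*k + 3) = (k - 1)*(k + 3)*(k + 1)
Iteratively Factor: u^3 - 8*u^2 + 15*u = (u)*(u^2 - 8*u + 15) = u*(u - 3)*(u - 5)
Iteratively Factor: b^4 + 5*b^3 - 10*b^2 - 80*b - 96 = (b - 4)*(b^3 + 9*b^2 + 26*b + 24) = (b - 4)*(b + 4)*(b^2 + 5*b + 6) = (b - 4)*(b + 2)*(b + 4)*(b + 3)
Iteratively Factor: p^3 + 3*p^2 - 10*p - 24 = (p + 2)*(p^2 + p - 12) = (p - 3)*(p + 2)*(p + 4)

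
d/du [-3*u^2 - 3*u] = -6*u - 3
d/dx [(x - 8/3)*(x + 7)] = 2*x + 13/3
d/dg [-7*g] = -7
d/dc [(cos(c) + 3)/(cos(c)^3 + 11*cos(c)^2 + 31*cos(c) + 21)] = 2*(cos(c) + 4)*sin(c)/((cos(c) + 1)^2*(cos(c) + 7)^2)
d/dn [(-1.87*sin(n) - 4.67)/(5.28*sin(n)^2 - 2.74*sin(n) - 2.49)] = (9.8736*sin(n)^2 + 49.3152*sin(n) - 8.1395)*cos(n)/(27.8784*sin(n)^4 - 28.9344*sin(n)^3 - 18.7868*sin(n)^2 + 13.6452*sin(n) + 6.2001)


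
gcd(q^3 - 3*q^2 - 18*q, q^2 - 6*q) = q^2 - 6*q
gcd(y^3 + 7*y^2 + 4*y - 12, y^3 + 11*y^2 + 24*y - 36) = y^2 + 5*y - 6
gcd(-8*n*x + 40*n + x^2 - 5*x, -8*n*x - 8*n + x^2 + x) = -8*n + x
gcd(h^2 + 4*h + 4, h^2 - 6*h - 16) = h + 2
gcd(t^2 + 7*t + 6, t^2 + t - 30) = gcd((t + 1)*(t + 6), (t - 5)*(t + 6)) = t + 6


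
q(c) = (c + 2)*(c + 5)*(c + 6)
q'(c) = (c + 2)*(c + 5) + (c + 2)*(c + 6) + (c + 5)*(c + 6)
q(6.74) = 1307.22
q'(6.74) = 363.52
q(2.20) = 247.97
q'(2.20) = 123.72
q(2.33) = 264.39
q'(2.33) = 128.87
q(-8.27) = -46.54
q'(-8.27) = 42.16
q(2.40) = 273.50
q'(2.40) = 131.68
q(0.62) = 97.48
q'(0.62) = 69.27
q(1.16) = 139.37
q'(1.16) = 86.20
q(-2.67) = -5.20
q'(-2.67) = 3.97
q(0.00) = 60.00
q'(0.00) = 52.00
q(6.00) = 1056.00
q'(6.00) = 316.00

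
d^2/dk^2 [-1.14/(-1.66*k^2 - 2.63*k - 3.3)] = (-6.282768*k^2 - 9.954024*k + 1.14*(3.32*k + 2.63)*(6.64*k + 5.26) - 12.48984)/(1.66*k^2 + 2.63*k + 3.3)^3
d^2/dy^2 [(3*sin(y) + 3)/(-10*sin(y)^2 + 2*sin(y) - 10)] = 3*(25*sin(y)^5 + 105*sin(y)^4 - 215*sin(y)^3 - 244*sin(y)^2 + 210*sin(y) + 38)/(2*(5*sin(y)^2 - sin(y) + 5)^3)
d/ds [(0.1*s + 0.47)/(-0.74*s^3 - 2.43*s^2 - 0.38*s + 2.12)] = (0.148*s^3 + 1.2864*s^2 + 2.2842*s + 0.3906)/(0.5476*s^6 + 3.5964*s^5 + 6.4673*s^4 - 1.2908*s^3 - 10.1588*s^2 - 1.6112*s + 4.4944)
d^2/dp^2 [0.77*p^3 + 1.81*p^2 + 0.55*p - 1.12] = 4.62*p + 3.62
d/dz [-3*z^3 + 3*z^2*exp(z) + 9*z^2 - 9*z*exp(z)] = 3*z^2*exp(z) - 9*z^2 - 3*z*exp(z) + 18*z - 9*exp(z)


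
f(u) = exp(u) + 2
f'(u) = exp(u)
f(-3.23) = 2.04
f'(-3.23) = 0.04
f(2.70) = 16.88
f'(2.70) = 14.88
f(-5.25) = 2.01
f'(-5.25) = 0.01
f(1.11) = 5.03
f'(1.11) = 3.03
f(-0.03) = 2.97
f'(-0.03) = 0.97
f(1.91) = 8.75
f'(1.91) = 6.75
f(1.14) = 5.13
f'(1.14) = 3.13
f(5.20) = 183.27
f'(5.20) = 181.27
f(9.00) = 8105.08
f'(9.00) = 8103.08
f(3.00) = 22.09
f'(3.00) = 20.09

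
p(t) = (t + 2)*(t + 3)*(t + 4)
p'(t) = (t + 2)*(t + 3) + (t + 2)*(t + 4) + (t + 3)*(t + 4) = 3*t^2 + 18*t + 26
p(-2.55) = -0.36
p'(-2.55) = -0.39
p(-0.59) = 11.59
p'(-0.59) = 16.42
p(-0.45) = 14.03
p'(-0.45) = 18.51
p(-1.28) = 3.37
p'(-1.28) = 7.88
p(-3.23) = 0.22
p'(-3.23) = -0.84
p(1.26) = 73.05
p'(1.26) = 53.44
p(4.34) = 388.11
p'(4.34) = 160.63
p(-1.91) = 0.21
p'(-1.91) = 2.56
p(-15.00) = -1716.00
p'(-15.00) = 431.00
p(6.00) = 720.00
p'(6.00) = 242.00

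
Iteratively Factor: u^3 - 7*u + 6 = (u - 1)*(u^2 + u - 6) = (u - 1)*(u + 3)*(u - 2)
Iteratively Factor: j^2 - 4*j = (j)*(j - 4)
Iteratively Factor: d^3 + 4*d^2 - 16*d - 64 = (d - 4)*(d^2 + 8*d + 16) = (d - 4)*(d + 4)*(d + 4)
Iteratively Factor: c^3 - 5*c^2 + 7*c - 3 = (c - 3)*(c^2 - 2*c + 1) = (c - 3)*(c - 1)*(c - 1)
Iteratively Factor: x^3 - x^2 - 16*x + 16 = (x - 4)*(x^2 + 3*x - 4) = (x - 4)*(x + 4)*(x - 1)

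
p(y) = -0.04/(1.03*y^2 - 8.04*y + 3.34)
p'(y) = -0.04*(8.04 - 2.06*y)/(1.03*y^2 - 8.04*y + 3.34)^2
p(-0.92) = -0.00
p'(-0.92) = -0.00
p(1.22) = 0.01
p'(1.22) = -0.01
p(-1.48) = -0.00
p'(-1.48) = -0.00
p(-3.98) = -0.00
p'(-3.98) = -0.00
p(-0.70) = -0.00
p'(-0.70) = -0.00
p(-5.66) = -0.00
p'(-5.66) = -0.00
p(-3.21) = -0.00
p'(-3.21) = -0.00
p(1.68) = 0.01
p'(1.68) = -0.00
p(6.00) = 0.01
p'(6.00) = 0.00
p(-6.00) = -0.00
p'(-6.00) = -0.00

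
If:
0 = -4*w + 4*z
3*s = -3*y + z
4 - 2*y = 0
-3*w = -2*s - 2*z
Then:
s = -6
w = -12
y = 2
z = -12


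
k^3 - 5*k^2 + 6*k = k*(k - 3)*(k - 2)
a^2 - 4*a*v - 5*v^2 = (a - 5*v)*(a + v)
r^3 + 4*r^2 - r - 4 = (r - 1)*(r + 1)*(r + 4)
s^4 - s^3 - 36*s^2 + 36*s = s*(s - 6)*(s - 1)*(s + 6)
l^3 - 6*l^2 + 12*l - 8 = (l - 2)^3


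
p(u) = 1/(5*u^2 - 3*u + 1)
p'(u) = (3 - 10*u)/(5*u^2 - 3*u + 1)^2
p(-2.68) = 0.02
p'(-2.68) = 0.01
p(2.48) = 0.04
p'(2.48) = -0.04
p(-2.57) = 0.02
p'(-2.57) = 0.02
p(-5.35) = 0.01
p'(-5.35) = 0.00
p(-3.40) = 0.01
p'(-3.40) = 0.01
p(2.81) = 0.03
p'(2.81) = -0.02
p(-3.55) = 0.01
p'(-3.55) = 0.01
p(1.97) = 0.07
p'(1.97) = -0.08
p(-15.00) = 0.00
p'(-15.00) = 0.00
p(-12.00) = 0.00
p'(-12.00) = 0.00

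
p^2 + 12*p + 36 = (p + 6)^2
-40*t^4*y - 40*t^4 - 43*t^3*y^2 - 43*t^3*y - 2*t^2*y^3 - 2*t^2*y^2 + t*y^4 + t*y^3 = (-8*t + y)*(t + y)*(5*t + y)*(t*y + t)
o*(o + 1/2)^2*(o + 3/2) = o^4 + 5*o^3/2 + 7*o^2/4 + 3*o/8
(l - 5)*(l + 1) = l^2 - 4*l - 5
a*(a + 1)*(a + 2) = a^3 + 3*a^2 + 2*a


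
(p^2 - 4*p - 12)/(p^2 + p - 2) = (p - 6)/(p - 1)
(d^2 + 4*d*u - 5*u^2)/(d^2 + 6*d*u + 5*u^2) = (d - u)/(d + u)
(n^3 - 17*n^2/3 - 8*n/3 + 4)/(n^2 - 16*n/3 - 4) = (3*n^2 + n - 2)/(3*n + 2)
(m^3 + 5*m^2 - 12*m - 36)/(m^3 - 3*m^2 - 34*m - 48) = (m^2 + 3*m - 18)/(m^2 - 5*m - 24)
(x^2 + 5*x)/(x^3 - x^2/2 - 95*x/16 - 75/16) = 16*x*(x + 5)/(16*x^3 - 8*x^2 - 95*x - 75)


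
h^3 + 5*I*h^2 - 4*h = h*(h + I)*(h + 4*I)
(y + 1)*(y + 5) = y^2 + 6*y + 5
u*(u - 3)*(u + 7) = u^3 + 4*u^2 - 21*u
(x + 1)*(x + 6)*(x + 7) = x^3 + 14*x^2 + 55*x + 42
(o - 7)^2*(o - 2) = o^3 - 16*o^2 + 77*o - 98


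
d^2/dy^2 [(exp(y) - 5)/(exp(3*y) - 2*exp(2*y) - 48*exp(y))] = (4*exp(5*y) - 51*exp(4*y) + 306*exp(3*y) + 304*exp(2*y) - 1440*exp(y) - 11520)*exp(-y)/(exp(6*y) - 6*exp(5*y) - 132*exp(4*y) + 568*exp(3*y) + 6336*exp(2*y) - 13824*exp(y) - 110592)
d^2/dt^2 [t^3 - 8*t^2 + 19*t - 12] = 6*t - 16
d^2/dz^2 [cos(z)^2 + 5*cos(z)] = -5*cos(z) - 2*cos(2*z)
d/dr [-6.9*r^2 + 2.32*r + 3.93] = 2.32 - 13.8*r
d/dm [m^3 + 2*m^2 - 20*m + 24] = 3*m^2 + 4*m - 20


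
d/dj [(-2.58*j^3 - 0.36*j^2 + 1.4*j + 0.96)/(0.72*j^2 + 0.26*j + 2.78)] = (-1.8576*j^4 - 1.3416*j^3 - 22.6188*j^2 - 3.384*j + 3.6424)/(0.5184*j^4 + 0.3744*j^3 + 4.0708*j^2 + 1.4456*j + 7.7284)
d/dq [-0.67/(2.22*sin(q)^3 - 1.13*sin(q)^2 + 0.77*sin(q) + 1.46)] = (4.4622*sin(q)^2 - 1.5142*sin(q) + 0.5159)*cos(q)/(2.22*sin(q)^3 - 1.13*sin(q)^2 + 0.77*sin(q) + 1.46)^2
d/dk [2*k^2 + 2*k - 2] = 4*k + 2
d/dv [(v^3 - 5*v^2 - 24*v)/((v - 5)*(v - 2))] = (v^4 - 14*v^3 + 89*v^2 - 100*v - 240)/(v^4 - 14*v^3 + 69*v^2 - 140*v + 100)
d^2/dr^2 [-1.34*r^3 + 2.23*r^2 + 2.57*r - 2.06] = 4.46 - 8.04*r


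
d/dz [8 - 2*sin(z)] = -2*cos(z)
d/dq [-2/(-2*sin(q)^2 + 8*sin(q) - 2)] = 2*(2 - sin(q))*cos(q)/(sin(q)^2 - 4*sin(q) + 1)^2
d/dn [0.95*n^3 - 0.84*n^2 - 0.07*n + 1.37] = 2.85*n^2 - 1.68*n - 0.07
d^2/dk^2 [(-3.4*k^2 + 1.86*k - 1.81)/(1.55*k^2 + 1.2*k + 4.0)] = (21.5853*k^3 + 100.38885*k^2 - 89.3916*k - 109.4248)/(3.723875*k^6 + 8.649*k^5 + 35.526*k^4 + 46.368*k^3 + 91.68*k^2 + 57.6*k + 64.0)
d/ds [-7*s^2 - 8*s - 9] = -14*s - 8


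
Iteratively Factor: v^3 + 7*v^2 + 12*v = (v + 3)*(v^2 + 4*v) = (v + 3)*(v + 4)*(v)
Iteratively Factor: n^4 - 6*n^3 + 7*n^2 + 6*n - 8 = (n - 4)*(n^3 - 2*n^2 - n + 2) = (n - 4)*(n - 2)*(n^2 - 1) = (n - 4)*(n - 2)*(n - 1)*(n + 1)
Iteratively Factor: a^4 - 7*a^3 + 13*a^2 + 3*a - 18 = (a - 2)*(a^3 - 5*a^2 + 3*a + 9) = (a - 2)*(a + 1)*(a^2 - 6*a + 9) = (a - 3)*(a - 2)*(a + 1)*(a - 3)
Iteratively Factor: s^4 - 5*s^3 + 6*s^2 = (s - 3)*(s^3 - 2*s^2) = s*(s - 3)*(s^2 - 2*s) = s*(s - 3)*(s - 2)*(s)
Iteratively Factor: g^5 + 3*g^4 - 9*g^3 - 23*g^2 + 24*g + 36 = (g + 3)*(g^4 - 9*g^2 + 4*g + 12) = (g + 1)*(g + 3)*(g^3 - g^2 - 8*g + 12) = (g + 1)*(g + 3)^2*(g^2 - 4*g + 4) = (g - 2)*(g + 1)*(g + 3)^2*(g - 2)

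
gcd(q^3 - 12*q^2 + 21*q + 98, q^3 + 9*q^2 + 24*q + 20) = q + 2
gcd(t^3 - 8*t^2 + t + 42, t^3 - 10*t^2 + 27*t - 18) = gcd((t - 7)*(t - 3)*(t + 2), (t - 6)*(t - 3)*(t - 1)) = t - 3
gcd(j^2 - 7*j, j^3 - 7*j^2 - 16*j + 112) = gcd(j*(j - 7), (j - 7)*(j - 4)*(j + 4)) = j - 7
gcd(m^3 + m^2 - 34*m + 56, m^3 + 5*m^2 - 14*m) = m^2 + 5*m - 14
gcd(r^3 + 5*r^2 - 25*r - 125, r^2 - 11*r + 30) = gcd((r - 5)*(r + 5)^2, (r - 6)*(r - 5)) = r - 5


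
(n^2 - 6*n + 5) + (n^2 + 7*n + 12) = 2*n^2 + n + 17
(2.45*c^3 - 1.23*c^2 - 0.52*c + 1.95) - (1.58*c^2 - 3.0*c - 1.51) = 2.45*c^3 - 2.81*c^2 + 2.48*c + 3.46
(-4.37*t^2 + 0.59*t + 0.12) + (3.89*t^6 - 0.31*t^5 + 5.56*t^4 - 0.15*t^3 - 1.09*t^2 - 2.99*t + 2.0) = 3.89*t^6 - 0.31*t^5 + 5.56*t^4 - 0.15*t^3 - 5.46*t^2 - 2.4*t + 2.12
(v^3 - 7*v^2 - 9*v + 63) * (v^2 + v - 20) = v^5 - 6*v^4 - 36*v^3 + 194*v^2 + 243*v - 1260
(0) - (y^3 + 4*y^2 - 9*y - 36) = -y^3 - 4*y^2 + 9*y + 36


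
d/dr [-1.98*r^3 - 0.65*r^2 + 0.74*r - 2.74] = -5.94*r^2 - 1.3*r + 0.74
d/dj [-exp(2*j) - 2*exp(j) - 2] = -2*(exp(j) + 1)*exp(j)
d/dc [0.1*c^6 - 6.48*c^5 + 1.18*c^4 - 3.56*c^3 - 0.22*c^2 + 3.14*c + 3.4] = 0.6*c^5 - 32.4*c^4 + 4.72*c^3 - 10.68*c^2 - 0.44*c + 3.14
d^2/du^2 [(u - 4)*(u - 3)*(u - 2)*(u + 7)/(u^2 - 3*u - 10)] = 2*(u^6 - 9*u^5 - 3*u^4 + 249*u^3 - 1194*u^2 + 5652*u - 11632)/(u^6 - 9*u^5 - 3*u^4 + 153*u^3 + 30*u^2 - 900*u - 1000)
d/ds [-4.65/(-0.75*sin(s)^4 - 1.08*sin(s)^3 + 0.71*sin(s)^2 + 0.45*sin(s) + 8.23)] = (-13.95*sin(s)^3 - 15.066*sin(s)^2 + 6.603*sin(s) + 2.0925)*cos(s)/(-0.75*sin(s)^4 - 1.08*sin(s)^3 + 0.71*sin(s)^2 + 0.45*sin(s) + 8.23)^2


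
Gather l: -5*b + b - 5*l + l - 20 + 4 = -4*b - 4*l - 16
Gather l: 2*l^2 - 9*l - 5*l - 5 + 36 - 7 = 2*l^2 - 14*l + 24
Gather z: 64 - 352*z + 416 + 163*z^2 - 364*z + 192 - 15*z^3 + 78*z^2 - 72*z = -15*z^3 + 241*z^2 - 788*z + 672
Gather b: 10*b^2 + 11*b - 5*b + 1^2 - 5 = 10*b^2 + 6*b - 4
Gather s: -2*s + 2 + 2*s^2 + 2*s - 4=2*s^2 - 2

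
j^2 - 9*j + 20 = (j - 5)*(j - 4)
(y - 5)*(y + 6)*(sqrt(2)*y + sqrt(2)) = sqrt(2)*y^3 + 2*sqrt(2)*y^2 - 29*sqrt(2)*y - 30*sqrt(2)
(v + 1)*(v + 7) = v^2 + 8*v + 7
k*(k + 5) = k^2 + 5*k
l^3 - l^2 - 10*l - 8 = (l - 4)*(l + 1)*(l + 2)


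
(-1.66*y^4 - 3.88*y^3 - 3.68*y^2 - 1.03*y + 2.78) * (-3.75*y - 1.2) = 6.225*y^5 + 16.542*y^4 + 18.456*y^3 + 8.2785*y^2 - 9.189*y - 3.336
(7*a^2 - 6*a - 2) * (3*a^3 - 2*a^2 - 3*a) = 21*a^5 - 32*a^4 - 15*a^3 + 22*a^2 + 6*a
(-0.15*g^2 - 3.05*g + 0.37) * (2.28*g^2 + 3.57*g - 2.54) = -0.342*g^4 - 7.4895*g^3 - 9.6639*g^2 + 9.0679*g - 0.9398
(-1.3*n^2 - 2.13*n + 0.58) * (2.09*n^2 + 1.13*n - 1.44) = -2.717*n^4 - 5.9207*n^3 + 0.6773*n^2 + 3.7226*n - 0.8352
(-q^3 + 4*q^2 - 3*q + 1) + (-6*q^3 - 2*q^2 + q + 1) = -7*q^3 + 2*q^2 - 2*q + 2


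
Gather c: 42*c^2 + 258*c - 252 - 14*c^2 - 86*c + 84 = 28*c^2 + 172*c - 168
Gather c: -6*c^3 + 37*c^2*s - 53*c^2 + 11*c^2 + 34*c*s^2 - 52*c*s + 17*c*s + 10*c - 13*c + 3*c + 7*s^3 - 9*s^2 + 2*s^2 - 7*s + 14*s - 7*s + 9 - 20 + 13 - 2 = -6*c^3 + c^2*(37*s - 42) + c*(34*s^2 - 35*s) + 7*s^3 - 7*s^2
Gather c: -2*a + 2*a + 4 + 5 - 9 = 0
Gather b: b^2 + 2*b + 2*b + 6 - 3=b^2 + 4*b + 3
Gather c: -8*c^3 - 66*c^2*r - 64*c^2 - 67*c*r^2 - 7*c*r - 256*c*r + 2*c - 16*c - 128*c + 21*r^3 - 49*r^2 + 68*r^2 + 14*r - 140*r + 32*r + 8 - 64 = -8*c^3 + c^2*(-66*r - 64) + c*(-67*r^2 - 263*r - 142) + 21*r^3 + 19*r^2 - 94*r - 56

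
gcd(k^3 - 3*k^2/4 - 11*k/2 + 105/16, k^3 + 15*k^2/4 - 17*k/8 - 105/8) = k^2 + 3*k/4 - 35/8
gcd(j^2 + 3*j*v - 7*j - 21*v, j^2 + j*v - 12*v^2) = 1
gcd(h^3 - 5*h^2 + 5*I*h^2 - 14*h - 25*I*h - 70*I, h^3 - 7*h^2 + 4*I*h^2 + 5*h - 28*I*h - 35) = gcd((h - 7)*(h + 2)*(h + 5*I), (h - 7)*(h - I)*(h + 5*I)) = h^2 + h*(-7 + 5*I) - 35*I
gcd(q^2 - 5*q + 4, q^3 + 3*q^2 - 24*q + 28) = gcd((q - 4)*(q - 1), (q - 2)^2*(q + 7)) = 1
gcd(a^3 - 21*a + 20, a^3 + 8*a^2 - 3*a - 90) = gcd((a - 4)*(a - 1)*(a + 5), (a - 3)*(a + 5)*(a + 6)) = a + 5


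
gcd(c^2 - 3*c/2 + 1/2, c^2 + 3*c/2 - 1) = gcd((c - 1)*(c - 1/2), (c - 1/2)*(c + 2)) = c - 1/2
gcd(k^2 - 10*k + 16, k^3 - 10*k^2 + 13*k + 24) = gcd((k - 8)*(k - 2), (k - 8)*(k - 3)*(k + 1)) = k - 8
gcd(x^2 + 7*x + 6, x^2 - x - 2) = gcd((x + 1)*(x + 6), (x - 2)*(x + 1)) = x + 1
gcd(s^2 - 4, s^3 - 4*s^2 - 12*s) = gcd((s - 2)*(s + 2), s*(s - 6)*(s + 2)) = s + 2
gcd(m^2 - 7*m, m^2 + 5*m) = m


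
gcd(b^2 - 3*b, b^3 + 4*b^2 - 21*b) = b^2 - 3*b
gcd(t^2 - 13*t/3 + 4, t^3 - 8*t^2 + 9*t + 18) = t - 3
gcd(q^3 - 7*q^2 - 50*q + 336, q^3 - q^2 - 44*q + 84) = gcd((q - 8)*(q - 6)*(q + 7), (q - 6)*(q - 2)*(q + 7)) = q^2 + q - 42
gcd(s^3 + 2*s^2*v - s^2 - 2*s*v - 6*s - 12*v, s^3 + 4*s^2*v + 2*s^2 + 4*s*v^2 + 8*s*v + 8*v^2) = s^2 + 2*s*v + 2*s + 4*v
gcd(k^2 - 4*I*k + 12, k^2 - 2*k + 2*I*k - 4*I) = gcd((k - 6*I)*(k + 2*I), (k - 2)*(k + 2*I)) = k + 2*I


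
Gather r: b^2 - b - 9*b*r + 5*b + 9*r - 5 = b^2 + 4*b + r*(9 - 9*b) - 5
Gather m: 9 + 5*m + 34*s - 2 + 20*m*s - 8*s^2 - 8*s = m*(20*s + 5) - 8*s^2 + 26*s + 7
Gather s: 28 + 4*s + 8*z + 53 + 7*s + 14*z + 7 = 11*s + 22*z + 88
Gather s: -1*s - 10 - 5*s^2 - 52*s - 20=-5*s^2 - 53*s - 30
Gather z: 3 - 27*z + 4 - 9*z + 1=8 - 36*z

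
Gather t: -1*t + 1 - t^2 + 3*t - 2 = -t^2 + 2*t - 1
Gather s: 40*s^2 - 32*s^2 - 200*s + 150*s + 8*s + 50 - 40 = 8*s^2 - 42*s + 10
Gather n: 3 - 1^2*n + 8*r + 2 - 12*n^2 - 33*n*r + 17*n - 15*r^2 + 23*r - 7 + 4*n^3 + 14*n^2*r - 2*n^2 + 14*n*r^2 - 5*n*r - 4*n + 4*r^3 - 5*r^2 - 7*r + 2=4*n^3 + n^2*(14*r - 14) + n*(14*r^2 - 38*r + 12) + 4*r^3 - 20*r^2 + 24*r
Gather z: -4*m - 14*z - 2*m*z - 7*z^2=-4*m - 7*z^2 + z*(-2*m - 14)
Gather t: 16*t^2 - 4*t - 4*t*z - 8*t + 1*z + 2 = 16*t^2 + t*(-4*z - 12) + z + 2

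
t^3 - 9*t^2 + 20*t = t*(t - 5)*(t - 4)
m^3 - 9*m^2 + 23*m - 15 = (m - 5)*(m - 3)*(m - 1)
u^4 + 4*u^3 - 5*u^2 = u^2*(u - 1)*(u + 5)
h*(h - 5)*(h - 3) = h^3 - 8*h^2 + 15*h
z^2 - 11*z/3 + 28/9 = (z - 7/3)*(z - 4/3)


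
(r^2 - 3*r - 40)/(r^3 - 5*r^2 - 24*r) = (r + 5)/(r*(r + 3))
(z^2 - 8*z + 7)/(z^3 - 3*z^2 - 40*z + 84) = (z - 1)/(z^2 + 4*z - 12)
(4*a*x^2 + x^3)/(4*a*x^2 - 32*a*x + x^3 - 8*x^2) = x/(x - 8)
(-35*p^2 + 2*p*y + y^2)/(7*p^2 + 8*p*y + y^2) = (-5*p + y)/(p + y)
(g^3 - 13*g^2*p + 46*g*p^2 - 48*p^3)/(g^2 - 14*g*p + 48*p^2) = (-g^2 + 5*g*p - 6*p^2)/(-g + 6*p)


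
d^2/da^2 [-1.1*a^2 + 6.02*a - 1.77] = -2.20000000000000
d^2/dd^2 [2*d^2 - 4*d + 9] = 4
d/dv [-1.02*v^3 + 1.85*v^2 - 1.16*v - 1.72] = -3.06*v^2 + 3.7*v - 1.16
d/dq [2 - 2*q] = -2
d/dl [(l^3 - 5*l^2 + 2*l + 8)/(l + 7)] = 2*(l^3 + 8*l^2 - 35*l + 3)/(l^2 + 14*l + 49)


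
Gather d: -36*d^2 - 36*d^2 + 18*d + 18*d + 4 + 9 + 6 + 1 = -72*d^2 + 36*d + 20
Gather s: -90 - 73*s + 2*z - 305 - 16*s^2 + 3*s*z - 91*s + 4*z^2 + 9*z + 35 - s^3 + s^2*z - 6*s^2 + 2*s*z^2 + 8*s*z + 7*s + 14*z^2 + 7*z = -s^3 + s^2*(z - 22) + s*(2*z^2 + 11*z - 157) + 18*z^2 + 18*z - 360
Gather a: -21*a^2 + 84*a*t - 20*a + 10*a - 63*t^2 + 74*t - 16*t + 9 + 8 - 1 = -21*a^2 + a*(84*t - 10) - 63*t^2 + 58*t + 16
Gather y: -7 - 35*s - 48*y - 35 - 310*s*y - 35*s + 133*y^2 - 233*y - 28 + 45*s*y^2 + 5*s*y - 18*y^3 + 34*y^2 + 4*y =-70*s - 18*y^3 + y^2*(45*s + 167) + y*(-305*s - 277) - 70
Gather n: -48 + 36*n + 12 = 36*n - 36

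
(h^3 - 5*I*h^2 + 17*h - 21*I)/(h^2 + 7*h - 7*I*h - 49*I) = (h^2 + 2*I*h + 3)/(h + 7)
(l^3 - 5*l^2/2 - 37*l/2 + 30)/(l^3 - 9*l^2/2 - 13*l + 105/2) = (2*l^2 + 5*l - 12)/(2*l^2 + l - 21)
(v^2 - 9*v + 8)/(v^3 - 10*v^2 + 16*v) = (v - 1)/(v*(v - 2))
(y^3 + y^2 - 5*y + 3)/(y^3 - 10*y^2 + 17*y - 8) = (y + 3)/(y - 8)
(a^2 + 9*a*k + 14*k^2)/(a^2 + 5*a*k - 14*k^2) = (a + 2*k)/(a - 2*k)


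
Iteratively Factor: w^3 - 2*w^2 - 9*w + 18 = (w - 3)*(w^2 + w - 6) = (w - 3)*(w - 2)*(w + 3)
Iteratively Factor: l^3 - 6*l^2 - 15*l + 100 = (l - 5)*(l^2 - l - 20) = (l - 5)^2*(l + 4)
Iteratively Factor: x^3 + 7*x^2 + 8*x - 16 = (x + 4)*(x^2 + 3*x - 4) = (x - 1)*(x + 4)*(x + 4)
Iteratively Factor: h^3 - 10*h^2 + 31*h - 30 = (h - 5)*(h^2 - 5*h + 6) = (h - 5)*(h - 3)*(h - 2)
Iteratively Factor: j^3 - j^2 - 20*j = (j)*(j^2 - j - 20) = j*(j - 5)*(j + 4)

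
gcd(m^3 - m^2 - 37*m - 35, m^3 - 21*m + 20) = m + 5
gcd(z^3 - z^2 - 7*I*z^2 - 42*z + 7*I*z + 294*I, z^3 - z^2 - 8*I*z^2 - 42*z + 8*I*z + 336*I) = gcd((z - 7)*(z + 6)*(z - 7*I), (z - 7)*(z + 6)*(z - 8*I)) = z^2 - z - 42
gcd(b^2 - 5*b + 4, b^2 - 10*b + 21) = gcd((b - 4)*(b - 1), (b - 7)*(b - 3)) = 1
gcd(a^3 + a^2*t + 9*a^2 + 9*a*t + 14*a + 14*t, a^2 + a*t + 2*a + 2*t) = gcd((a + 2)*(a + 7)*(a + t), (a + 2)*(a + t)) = a^2 + a*t + 2*a + 2*t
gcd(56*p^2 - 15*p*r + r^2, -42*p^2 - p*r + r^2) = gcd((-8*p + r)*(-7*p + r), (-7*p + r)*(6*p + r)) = 7*p - r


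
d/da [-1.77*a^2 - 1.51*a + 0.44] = -3.54*a - 1.51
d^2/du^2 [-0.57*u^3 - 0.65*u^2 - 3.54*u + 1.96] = -3.42*u - 1.3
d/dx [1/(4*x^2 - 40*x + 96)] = (5 - x)/(2*(x^2 - 10*x + 24)^2)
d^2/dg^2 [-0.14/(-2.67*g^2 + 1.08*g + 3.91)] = (1.996092*g^2 - 0.807408*g - 0.14*(5.34*g - 1.08)*(10.68*g - 2.16) - 2.923116)/(-2.67*g^2 + 1.08*g + 3.91)^3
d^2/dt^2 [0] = 0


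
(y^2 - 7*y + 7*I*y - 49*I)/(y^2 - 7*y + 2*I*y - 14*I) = (y + 7*I)/(y + 2*I)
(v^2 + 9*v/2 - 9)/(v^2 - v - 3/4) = 2*(v + 6)/(2*v + 1)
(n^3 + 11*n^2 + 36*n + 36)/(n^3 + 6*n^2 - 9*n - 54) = (n + 2)/(n - 3)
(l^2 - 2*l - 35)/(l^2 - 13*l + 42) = (l + 5)/(l - 6)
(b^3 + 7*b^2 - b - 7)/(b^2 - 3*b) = (b^3 + 7*b^2 - b - 7)/(b*(b - 3))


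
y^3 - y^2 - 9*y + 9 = (y - 3)*(y - 1)*(y + 3)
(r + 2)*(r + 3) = r^2 + 5*r + 6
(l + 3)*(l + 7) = l^2 + 10*l + 21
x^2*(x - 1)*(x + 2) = x^4 + x^3 - 2*x^2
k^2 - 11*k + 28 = (k - 7)*(k - 4)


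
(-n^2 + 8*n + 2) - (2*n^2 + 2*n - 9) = -3*n^2 + 6*n + 11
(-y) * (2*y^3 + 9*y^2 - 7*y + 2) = -2*y^4 - 9*y^3 + 7*y^2 - 2*y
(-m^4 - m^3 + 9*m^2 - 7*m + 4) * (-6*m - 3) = 6*m^5 + 9*m^4 - 51*m^3 + 15*m^2 - 3*m - 12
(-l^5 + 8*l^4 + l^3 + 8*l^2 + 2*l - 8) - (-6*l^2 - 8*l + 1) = -l^5 + 8*l^4 + l^3 + 14*l^2 + 10*l - 9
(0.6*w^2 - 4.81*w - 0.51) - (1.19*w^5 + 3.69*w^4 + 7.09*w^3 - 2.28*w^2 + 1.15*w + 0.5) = -1.19*w^5 - 3.69*w^4 - 7.09*w^3 + 2.88*w^2 - 5.96*w - 1.01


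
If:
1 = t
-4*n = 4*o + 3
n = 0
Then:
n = 0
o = -3/4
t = 1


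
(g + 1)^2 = g^2 + 2*g + 1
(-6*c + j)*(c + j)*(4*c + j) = -24*c^3 - 26*c^2*j - c*j^2 + j^3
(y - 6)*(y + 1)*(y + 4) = y^3 - y^2 - 26*y - 24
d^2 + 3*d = d*(d + 3)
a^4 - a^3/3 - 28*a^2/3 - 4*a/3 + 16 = (a - 3)*(a - 4/3)*(a + 2)^2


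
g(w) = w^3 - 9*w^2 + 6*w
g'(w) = 3*w^2 - 18*w + 6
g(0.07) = 0.38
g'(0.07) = 4.75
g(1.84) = -13.20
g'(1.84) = -16.96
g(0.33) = 1.04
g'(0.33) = 0.39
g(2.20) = -19.71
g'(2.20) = -19.08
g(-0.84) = -11.98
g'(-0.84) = 23.24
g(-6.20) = -621.49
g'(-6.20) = 232.92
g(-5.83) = -539.04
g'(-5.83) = 212.91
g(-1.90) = -50.75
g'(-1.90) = 51.03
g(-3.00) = -126.00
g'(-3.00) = 87.00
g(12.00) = 504.00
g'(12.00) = 222.00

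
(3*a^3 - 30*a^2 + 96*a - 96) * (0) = 0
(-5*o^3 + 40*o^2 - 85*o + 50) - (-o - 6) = -5*o^3 + 40*o^2 - 84*o + 56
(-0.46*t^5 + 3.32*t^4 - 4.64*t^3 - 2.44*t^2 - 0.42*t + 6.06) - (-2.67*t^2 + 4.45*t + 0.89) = -0.46*t^5 + 3.32*t^4 - 4.64*t^3 + 0.23*t^2 - 4.87*t + 5.17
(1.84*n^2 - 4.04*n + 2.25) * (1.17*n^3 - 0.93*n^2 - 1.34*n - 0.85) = 2.1528*n^5 - 6.438*n^4 + 3.9241*n^3 + 1.7571*n^2 + 0.419*n - 1.9125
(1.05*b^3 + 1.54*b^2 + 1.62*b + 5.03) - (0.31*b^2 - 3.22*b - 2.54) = 1.05*b^3 + 1.23*b^2 + 4.84*b + 7.57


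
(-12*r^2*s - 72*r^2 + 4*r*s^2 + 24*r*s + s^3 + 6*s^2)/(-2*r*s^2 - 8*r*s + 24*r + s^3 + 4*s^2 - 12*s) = (6*r + s)/(s - 2)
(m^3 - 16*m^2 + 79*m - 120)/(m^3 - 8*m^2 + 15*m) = (m - 8)/m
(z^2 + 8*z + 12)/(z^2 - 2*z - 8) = (z + 6)/(z - 4)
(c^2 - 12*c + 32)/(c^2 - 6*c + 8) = (c - 8)/(c - 2)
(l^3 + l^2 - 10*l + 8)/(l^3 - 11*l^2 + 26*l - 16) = (l + 4)/(l - 8)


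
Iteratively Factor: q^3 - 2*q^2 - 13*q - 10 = (q + 1)*(q^2 - 3*q - 10) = (q + 1)*(q + 2)*(q - 5)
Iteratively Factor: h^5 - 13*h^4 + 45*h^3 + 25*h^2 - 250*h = (h - 5)*(h^4 - 8*h^3 + 5*h^2 + 50*h) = (h - 5)*(h + 2)*(h^3 - 10*h^2 + 25*h) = h*(h - 5)*(h + 2)*(h^2 - 10*h + 25) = h*(h - 5)^2*(h + 2)*(h - 5)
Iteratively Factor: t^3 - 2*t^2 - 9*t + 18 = (t + 3)*(t^2 - 5*t + 6) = (t - 3)*(t + 3)*(t - 2)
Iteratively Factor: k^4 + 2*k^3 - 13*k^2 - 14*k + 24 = (k + 2)*(k^3 - 13*k + 12) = (k - 1)*(k + 2)*(k^2 + k - 12) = (k - 3)*(k - 1)*(k + 2)*(k + 4)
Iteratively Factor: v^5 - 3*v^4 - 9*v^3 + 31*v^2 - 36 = (v - 3)*(v^4 - 9*v^2 + 4*v + 12) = (v - 3)*(v - 2)*(v^3 + 2*v^2 - 5*v - 6) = (v - 3)*(v - 2)*(v + 1)*(v^2 + v - 6) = (v - 3)*(v - 2)*(v + 1)*(v + 3)*(v - 2)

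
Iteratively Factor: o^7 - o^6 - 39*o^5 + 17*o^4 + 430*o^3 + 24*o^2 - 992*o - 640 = (o - 2)*(o^6 + o^5 - 37*o^4 - 57*o^3 + 316*o^2 + 656*o + 320) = (o - 5)*(o - 2)*(o^5 + 6*o^4 - 7*o^3 - 92*o^2 - 144*o - 64) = (o - 5)*(o - 2)*(o + 4)*(o^4 + 2*o^3 - 15*o^2 - 32*o - 16) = (o - 5)*(o - 2)*(o + 1)*(o + 4)*(o^3 + o^2 - 16*o - 16) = (o - 5)*(o - 2)*(o + 1)*(o + 4)^2*(o^2 - 3*o - 4) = (o - 5)*(o - 2)*(o + 1)^2*(o + 4)^2*(o - 4)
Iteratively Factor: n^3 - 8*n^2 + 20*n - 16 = (n - 2)*(n^2 - 6*n + 8) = (n - 2)^2*(n - 4)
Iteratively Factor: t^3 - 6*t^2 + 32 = (t - 4)*(t^2 - 2*t - 8) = (t - 4)^2*(t + 2)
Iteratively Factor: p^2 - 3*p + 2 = (p - 2)*(p - 1)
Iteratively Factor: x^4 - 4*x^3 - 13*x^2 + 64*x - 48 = (x - 4)*(x^3 - 13*x + 12) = (x - 4)*(x + 4)*(x^2 - 4*x + 3) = (x - 4)*(x - 1)*(x + 4)*(x - 3)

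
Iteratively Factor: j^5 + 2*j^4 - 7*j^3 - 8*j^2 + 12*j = (j - 1)*(j^4 + 3*j^3 - 4*j^2 - 12*j) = (j - 2)*(j - 1)*(j^3 + 5*j^2 + 6*j) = j*(j - 2)*(j - 1)*(j^2 + 5*j + 6) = j*(j - 2)*(j - 1)*(j + 3)*(j + 2)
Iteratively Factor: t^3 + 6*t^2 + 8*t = (t + 4)*(t^2 + 2*t) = t*(t + 4)*(t + 2)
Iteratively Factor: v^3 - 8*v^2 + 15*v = (v - 3)*(v^2 - 5*v) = (v - 5)*(v - 3)*(v)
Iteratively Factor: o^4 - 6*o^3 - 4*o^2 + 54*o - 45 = (o - 1)*(o^3 - 5*o^2 - 9*o + 45) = (o - 3)*(o - 1)*(o^2 - 2*o - 15) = (o - 3)*(o - 1)*(o + 3)*(o - 5)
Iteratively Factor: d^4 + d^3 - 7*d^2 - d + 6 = (d - 1)*(d^3 + 2*d^2 - 5*d - 6) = (d - 1)*(d + 1)*(d^2 + d - 6) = (d - 1)*(d + 1)*(d + 3)*(d - 2)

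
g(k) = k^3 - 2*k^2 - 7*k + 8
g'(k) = 3*k^2 - 4*k - 7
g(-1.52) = 10.51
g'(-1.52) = 6.01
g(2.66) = -5.95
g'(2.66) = 3.59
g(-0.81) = 11.83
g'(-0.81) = -1.79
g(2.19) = -6.42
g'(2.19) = -1.37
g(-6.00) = -238.00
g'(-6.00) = 125.00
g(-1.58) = 10.12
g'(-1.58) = 6.81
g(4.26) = 19.19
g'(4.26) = 30.40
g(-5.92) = -228.13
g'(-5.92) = 121.82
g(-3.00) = -16.00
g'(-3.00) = 32.00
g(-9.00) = -820.00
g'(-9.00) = 272.00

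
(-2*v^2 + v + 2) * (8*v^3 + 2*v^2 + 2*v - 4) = -16*v^5 + 4*v^4 + 14*v^3 + 14*v^2 - 8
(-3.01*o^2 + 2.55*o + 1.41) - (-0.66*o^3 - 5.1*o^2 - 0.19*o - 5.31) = 0.66*o^3 + 2.09*o^2 + 2.74*o + 6.72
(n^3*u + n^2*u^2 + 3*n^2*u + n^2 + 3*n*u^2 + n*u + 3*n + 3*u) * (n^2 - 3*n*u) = n^5*u - 2*n^4*u^2 + 3*n^4*u + n^4 - 3*n^3*u^3 - 6*n^3*u^2 - 2*n^3*u + 3*n^3 - 9*n^2*u^3 - 3*n^2*u^2 - 6*n^2*u - 9*n*u^2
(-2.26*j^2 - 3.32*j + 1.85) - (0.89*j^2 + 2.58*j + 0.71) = -3.15*j^2 - 5.9*j + 1.14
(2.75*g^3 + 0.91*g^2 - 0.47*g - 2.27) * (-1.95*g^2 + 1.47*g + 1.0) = -5.3625*g^5 + 2.268*g^4 + 5.0042*g^3 + 4.6456*g^2 - 3.8069*g - 2.27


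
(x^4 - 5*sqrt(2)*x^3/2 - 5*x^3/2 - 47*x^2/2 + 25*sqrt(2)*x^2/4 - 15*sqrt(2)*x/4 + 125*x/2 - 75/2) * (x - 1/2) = x^5 - 5*sqrt(2)*x^4/2 - 3*x^4 - 89*x^3/4 + 15*sqrt(2)*x^3/2 - 55*sqrt(2)*x^2/8 + 297*x^2/4 - 275*x/4 + 15*sqrt(2)*x/8 + 75/4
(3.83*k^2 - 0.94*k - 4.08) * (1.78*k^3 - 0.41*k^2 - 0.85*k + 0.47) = 6.8174*k^5 - 3.2435*k^4 - 10.1325*k^3 + 4.2719*k^2 + 3.0262*k - 1.9176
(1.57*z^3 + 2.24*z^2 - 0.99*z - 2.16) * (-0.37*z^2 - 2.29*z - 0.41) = -0.5809*z^5 - 4.4241*z^4 - 5.407*z^3 + 2.1479*z^2 + 5.3523*z + 0.8856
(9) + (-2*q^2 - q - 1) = -2*q^2 - q + 8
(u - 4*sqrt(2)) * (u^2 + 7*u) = u^3 - 4*sqrt(2)*u^2 + 7*u^2 - 28*sqrt(2)*u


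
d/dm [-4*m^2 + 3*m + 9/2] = 3 - 8*m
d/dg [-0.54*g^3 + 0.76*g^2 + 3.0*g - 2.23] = -1.62*g^2 + 1.52*g + 3.0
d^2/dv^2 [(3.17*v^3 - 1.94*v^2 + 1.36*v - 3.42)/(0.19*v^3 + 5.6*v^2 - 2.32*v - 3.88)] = (-6.885828*v^6 + 8.67859199999987*v^5 + 30.112872*v^4 + 129.72472*v^3 - 704.134368*v^2 + 715.103664*v - 268.33056)/(0.006859*v^9 + 0.60648*v^8 + 17.623944*v^7 + 160.384916*v^6 - 239.967552*v^5 - 264.344256*v^4 + 298.5476*v^3 + 190.262784*v^2 - 104.778624*v - 58.411072)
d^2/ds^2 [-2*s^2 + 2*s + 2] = -4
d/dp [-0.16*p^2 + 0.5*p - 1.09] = 0.5 - 0.32*p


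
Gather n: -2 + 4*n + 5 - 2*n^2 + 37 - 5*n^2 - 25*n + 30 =-7*n^2 - 21*n + 70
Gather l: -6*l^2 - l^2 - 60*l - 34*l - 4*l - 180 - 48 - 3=-7*l^2 - 98*l - 231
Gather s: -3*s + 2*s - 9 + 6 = -s - 3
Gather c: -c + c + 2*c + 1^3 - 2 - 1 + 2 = 2*c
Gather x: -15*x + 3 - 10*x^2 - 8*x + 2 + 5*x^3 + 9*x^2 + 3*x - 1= 5*x^3 - x^2 - 20*x + 4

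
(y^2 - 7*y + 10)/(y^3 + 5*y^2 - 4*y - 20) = (y - 5)/(y^2 + 7*y + 10)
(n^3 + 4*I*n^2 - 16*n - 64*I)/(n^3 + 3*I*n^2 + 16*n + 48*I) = (n^2 - 16)/(n^2 - I*n + 12)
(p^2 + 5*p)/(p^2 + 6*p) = (p + 5)/(p + 6)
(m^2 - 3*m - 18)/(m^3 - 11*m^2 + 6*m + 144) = 1/(m - 8)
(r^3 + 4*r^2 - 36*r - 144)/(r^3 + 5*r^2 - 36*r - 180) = (r + 4)/(r + 5)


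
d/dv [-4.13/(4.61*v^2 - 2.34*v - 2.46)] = (38.0786*v - 9.6642)/(-4.61*v^2 + 2.34*v + 2.46)^2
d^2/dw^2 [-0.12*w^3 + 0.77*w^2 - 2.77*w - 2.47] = 1.54 - 0.72*w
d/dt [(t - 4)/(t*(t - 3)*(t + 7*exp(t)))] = (t*(4 - t)*(t + 7*exp(t)) - t*(t - 4)*(t - 3)*(7*exp(t) + 1) + t*(t - 3)*(t + 7*exp(t)) + (4 - t)*(t - 3)*(t + 7*exp(t)))/(t^2*(t - 3)^2*(t + 7*exp(t))^2)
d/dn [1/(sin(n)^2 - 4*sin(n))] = 2*(2 - sin(n))*cos(n)/((sin(n) - 4)^2*sin(n)^2)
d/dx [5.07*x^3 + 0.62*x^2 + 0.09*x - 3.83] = 15.21*x^2 + 1.24*x + 0.09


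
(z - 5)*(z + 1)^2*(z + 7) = z^4 + 4*z^3 - 30*z^2 - 68*z - 35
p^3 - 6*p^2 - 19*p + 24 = (p - 8)*(p - 1)*(p + 3)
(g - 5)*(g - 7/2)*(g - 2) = g^3 - 21*g^2/2 + 69*g/2 - 35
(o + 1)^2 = o^2 + 2*o + 1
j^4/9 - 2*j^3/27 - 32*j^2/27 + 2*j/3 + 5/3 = (j/3 + 1/3)*(j/3 + 1)*(j - 3)*(j - 5/3)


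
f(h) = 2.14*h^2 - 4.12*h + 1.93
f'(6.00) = 21.56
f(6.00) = 54.25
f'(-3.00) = -16.96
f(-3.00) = 33.55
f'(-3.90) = -20.81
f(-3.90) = 50.55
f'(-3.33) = -18.37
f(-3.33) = 39.38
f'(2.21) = 5.34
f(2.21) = 3.28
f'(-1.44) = -10.28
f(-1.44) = 12.30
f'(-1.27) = -9.56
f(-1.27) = 10.61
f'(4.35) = 14.50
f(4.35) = 24.50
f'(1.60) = 2.73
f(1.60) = 0.82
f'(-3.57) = -19.40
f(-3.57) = 43.91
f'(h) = 4.28*h - 4.12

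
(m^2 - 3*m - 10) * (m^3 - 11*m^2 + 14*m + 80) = m^5 - 14*m^4 + 37*m^3 + 148*m^2 - 380*m - 800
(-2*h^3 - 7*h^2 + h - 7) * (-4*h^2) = 8*h^5 + 28*h^4 - 4*h^3 + 28*h^2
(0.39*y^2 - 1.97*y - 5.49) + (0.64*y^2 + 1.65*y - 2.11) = 1.03*y^2 - 0.32*y - 7.6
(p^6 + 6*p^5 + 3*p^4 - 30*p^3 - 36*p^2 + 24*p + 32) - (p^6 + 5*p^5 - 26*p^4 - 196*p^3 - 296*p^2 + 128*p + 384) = p^5 + 29*p^4 + 166*p^3 + 260*p^2 - 104*p - 352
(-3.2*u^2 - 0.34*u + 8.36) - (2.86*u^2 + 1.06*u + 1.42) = -6.06*u^2 - 1.4*u + 6.94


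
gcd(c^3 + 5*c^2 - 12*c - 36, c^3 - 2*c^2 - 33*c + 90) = c^2 + 3*c - 18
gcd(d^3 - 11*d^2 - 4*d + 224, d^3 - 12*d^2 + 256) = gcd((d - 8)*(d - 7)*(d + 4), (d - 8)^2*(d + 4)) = d^2 - 4*d - 32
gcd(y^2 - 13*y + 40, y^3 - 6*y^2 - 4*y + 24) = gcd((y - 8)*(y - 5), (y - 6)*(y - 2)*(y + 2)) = 1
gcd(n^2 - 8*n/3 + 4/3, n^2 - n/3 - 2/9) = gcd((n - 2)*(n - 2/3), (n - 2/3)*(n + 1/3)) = n - 2/3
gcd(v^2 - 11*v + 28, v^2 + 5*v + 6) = 1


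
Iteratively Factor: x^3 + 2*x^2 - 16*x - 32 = (x + 4)*(x^2 - 2*x - 8) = (x - 4)*(x + 4)*(x + 2)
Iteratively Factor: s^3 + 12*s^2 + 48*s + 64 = (s + 4)*(s^2 + 8*s + 16) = (s + 4)^2*(s + 4)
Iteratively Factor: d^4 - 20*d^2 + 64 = (d + 4)*(d^3 - 4*d^2 - 4*d + 16) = (d + 2)*(d + 4)*(d^2 - 6*d + 8) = (d - 4)*(d + 2)*(d + 4)*(d - 2)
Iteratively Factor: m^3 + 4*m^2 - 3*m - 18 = (m + 3)*(m^2 + m - 6) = (m + 3)^2*(m - 2)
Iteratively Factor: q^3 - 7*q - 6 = (q + 1)*(q^2 - q - 6) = (q + 1)*(q + 2)*(q - 3)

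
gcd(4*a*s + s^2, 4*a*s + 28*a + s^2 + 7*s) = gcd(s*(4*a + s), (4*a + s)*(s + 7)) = 4*a + s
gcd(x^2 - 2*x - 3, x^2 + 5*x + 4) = x + 1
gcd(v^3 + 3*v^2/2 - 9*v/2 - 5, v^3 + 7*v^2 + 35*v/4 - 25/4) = v + 5/2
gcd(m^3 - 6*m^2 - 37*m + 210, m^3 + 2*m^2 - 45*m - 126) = m^2 - m - 42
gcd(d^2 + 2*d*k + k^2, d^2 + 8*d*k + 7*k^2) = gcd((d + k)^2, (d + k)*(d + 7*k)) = d + k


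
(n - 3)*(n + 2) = n^2 - n - 6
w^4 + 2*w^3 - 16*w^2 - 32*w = w*(w - 4)*(w + 2)*(w + 4)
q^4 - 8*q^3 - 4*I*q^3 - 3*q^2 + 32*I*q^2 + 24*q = q*(q - 8)*(q - 3*I)*(q - I)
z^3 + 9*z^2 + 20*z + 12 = (z + 1)*(z + 2)*(z + 6)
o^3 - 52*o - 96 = (o - 8)*(o + 2)*(o + 6)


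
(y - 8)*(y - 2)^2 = y^3 - 12*y^2 + 36*y - 32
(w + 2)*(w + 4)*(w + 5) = w^3 + 11*w^2 + 38*w + 40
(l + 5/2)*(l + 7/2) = l^2 + 6*l + 35/4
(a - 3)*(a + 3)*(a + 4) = a^3 + 4*a^2 - 9*a - 36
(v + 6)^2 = v^2 + 12*v + 36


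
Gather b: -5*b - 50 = -5*b - 50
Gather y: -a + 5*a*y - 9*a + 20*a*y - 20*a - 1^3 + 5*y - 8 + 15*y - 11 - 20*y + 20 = 25*a*y - 30*a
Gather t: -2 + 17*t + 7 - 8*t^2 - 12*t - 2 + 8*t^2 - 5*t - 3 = 0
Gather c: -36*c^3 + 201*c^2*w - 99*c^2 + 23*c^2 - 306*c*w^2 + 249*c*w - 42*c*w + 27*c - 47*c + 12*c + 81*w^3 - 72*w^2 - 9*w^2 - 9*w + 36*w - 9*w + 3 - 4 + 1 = -36*c^3 + c^2*(201*w - 76) + c*(-306*w^2 + 207*w - 8) + 81*w^3 - 81*w^2 + 18*w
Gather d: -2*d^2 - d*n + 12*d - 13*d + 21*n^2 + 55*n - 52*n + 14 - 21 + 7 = -2*d^2 + d*(-n - 1) + 21*n^2 + 3*n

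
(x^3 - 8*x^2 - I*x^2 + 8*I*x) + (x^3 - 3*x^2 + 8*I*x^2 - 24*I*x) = 2*x^3 - 11*x^2 + 7*I*x^2 - 16*I*x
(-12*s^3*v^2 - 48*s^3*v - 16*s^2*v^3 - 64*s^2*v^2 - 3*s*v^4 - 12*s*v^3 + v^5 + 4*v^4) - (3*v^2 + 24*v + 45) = -12*s^3*v^2 - 48*s^3*v - 16*s^2*v^3 - 64*s^2*v^2 - 3*s*v^4 - 12*s*v^3 + v^5 + 4*v^4 - 3*v^2 - 24*v - 45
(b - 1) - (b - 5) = 4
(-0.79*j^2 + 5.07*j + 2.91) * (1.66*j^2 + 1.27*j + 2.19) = -1.3114*j^4 + 7.4129*j^3 + 9.5394*j^2 + 14.799*j + 6.3729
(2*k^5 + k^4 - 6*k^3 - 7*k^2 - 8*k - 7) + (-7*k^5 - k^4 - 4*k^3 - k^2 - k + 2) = -5*k^5 - 10*k^3 - 8*k^2 - 9*k - 5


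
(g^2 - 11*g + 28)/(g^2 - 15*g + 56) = (g - 4)/(g - 8)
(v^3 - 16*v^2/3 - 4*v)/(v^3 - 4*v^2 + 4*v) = (v^2 - 16*v/3 - 4)/(v^2 - 4*v + 4)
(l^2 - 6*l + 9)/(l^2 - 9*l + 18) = (l - 3)/(l - 6)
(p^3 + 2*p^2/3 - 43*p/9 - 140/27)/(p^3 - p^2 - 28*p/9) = (p + 5/3)/p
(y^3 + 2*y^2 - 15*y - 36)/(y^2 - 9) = (y^2 - y - 12)/(y - 3)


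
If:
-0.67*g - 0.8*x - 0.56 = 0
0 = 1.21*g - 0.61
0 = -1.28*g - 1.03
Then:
No Solution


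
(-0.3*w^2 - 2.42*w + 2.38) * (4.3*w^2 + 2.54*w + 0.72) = -1.29*w^4 - 11.168*w^3 + 3.8712*w^2 + 4.3028*w + 1.7136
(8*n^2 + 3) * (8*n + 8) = 64*n^3 + 64*n^2 + 24*n + 24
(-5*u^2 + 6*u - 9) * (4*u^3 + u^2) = -20*u^5 + 19*u^4 - 30*u^3 - 9*u^2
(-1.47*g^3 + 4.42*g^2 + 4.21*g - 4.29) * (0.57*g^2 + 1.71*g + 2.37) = -0.8379*g^5 + 0.00569999999999959*g^4 + 6.474*g^3 + 15.2292*g^2 + 2.6418*g - 10.1673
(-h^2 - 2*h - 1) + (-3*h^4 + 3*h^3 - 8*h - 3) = -3*h^4 + 3*h^3 - h^2 - 10*h - 4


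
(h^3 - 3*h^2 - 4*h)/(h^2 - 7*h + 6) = h*(h^2 - 3*h - 4)/(h^2 - 7*h + 6)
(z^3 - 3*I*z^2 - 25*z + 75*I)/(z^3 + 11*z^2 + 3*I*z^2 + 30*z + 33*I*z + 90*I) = (z^2 - z*(5 + 3*I) + 15*I)/(z^2 + 3*z*(2 + I) + 18*I)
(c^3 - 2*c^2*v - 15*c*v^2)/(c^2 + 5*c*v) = (c^2 - 2*c*v - 15*v^2)/(c + 5*v)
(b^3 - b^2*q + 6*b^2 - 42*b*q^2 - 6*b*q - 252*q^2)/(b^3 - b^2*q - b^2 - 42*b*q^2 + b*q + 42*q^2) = (b + 6)/(b - 1)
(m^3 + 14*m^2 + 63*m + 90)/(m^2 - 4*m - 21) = (m^2 + 11*m + 30)/(m - 7)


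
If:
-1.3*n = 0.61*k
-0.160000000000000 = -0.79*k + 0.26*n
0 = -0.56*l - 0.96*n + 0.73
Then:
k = 0.18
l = 1.44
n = -0.08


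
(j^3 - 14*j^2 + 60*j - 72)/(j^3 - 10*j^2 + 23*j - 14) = (j^2 - 12*j + 36)/(j^2 - 8*j + 7)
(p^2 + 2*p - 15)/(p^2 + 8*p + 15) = (p - 3)/(p + 3)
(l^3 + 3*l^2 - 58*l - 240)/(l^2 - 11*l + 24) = (l^2 + 11*l + 30)/(l - 3)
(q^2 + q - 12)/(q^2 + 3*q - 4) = (q - 3)/(q - 1)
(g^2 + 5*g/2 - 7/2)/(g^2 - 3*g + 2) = (g + 7/2)/(g - 2)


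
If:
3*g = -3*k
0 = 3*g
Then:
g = 0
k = 0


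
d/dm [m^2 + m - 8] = 2*m + 1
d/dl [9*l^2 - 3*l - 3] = 18*l - 3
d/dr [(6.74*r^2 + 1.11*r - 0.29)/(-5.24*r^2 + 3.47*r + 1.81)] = (29.2042*r^2 + 21.3596*r + 3.0154)/(27.4576*r^4 - 36.3656*r^3 - 6.9279*r^2 + 12.5614*r + 3.2761)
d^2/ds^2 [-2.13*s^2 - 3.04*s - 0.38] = -4.26000000000000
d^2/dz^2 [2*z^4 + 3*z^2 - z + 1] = 24*z^2 + 6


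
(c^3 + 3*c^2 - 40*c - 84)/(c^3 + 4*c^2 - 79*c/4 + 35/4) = 4*(c^2 - 4*c - 12)/(4*c^2 - 12*c + 5)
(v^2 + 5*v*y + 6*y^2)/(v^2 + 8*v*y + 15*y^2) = (v + 2*y)/(v + 5*y)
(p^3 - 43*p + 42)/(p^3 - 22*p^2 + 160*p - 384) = (p^2 + 6*p - 7)/(p^2 - 16*p + 64)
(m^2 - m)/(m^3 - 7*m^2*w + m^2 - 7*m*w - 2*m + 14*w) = m/(m^2 - 7*m*w + 2*m - 14*w)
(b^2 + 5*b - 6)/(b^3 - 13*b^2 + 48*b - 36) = (b + 6)/(b^2 - 12*b + 36)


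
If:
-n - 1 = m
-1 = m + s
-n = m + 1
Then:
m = -s - 1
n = s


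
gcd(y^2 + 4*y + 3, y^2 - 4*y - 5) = y + 1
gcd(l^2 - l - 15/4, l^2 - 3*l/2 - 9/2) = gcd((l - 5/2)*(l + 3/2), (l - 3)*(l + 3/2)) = l + 3/2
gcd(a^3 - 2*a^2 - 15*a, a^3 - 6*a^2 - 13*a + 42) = a + 3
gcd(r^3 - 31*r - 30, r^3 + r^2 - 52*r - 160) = r + 5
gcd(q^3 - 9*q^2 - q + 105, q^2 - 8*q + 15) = q - 5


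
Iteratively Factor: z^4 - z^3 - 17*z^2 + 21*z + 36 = (z + 4)*(z^3 - 5*z^2 + 3*z + 9) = (z - 3)*(z + 4)*(z^2 - 2*z - 3) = (z - 3)*(z + 1)*(z + 4)*(z - 3)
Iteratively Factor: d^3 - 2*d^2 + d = (d)*(d^2 - 2*d + 1) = d*(d - 1)*(d - 1)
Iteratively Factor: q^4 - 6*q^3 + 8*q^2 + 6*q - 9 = (q + 1)*(q^3 - 7*q^2 + 15*q - 9) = (q - 3)*(q + 1)*(q^2 - 4*q + 3) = (q - 3)*(q - 1)*(q + 1)*(q - 3)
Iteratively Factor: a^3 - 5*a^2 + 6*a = (a - 2)*(a^2 - 3*a) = a*(a - 2)*(a - 3)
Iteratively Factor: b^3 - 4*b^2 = (b - 4)*(b^2) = b*(b - 4)*(b)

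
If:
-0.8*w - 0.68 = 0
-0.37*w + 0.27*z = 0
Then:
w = -0.85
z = -1.16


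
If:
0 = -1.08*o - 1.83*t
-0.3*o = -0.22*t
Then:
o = 0.00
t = 0.00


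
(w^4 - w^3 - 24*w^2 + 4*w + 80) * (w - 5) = w^5 - 6*w^4 - 19*w^3 + 124*w^2 + 60*w - 400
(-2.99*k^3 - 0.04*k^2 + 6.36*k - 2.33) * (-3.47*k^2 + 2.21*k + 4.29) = 10.3753*k^5 - 6.4691*k^4 - 34.9847*k^3 + 21.9691*k^2 + 22.1351*k - 9.9957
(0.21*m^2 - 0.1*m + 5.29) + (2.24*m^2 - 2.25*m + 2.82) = 2.45*m^2 - 2.35*m + 8.11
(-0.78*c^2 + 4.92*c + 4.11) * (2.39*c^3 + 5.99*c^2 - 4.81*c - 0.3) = -1.8642*c^5 + 7.0866*c^4 + 43.0455*c^3 + 1.1877*c^2 - 21.2451*c - 1.233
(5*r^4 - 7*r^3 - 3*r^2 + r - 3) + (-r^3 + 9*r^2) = 5*r^4 - 8*r^3 + 6*r^2 + r - 3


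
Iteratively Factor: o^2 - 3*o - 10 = (o + 2)*(o - 5)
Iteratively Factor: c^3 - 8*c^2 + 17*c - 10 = (c - 1)*(c^2 - 7*c + 10) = (c - 2)*(c - 1)*(c - 5)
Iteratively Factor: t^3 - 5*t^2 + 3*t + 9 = (t - 3)*(t^2 - 2*t - 3) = (t - 3)*(t + 1)*(t - 3)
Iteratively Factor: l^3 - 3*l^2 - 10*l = (l - 5)*(l^2 + 2*l) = l*(l - 5)*(l + 2)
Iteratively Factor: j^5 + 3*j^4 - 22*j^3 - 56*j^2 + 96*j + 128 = (j - 4)*(j^4 + 7*j^3 + 6*j^2 - 32*j - 32) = (j - 4)*(j + 1)*(j^3 + 6*j^2 - 32) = (j - 4)*(j - 2)*(j + 1)*(j^2 + 8*j + 16) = (j - 4)*(j - 2)*(j + 1)*(j + 4)*(j + 4)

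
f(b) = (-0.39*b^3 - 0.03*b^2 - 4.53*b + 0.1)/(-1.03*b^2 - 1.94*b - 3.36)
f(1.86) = 1.04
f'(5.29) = 0.30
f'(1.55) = 0.29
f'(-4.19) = 0.08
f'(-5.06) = 0.16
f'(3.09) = 0.25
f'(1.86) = 0.26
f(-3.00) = -3.52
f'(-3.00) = -0.00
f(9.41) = 3.28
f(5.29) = 1.94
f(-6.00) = -3.83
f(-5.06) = -3.65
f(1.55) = 0.96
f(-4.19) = -3.55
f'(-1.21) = 1.91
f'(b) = (2.06*b + 1.94)*(-0.39*b^3 - 0.03*b^2 - 4.53*b + 0.1)/(-1.03*b^2 - 1.94*b - 3.36)^2 + (-1.17*b^2 - 0.06*b - 4.53)/(-1.03*b^2 - 1.94*b - 3.36)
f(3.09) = 1.34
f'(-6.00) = 0.22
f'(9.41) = 0.34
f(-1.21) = -2.47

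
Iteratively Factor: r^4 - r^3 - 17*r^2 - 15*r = (r + 1)*(r^3 - 2*r^2 - 15*r) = r*(r + 1)*(r^2 - 2*r - 15) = r*(r + 1)*(r + 3)*(r - 5)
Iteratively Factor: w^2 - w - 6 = (w - 3)*(w + 2)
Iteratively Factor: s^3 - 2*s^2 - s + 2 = (s - 1)*(s^2 - s - 2) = (s - 2)*(s - 1)*(s + 1)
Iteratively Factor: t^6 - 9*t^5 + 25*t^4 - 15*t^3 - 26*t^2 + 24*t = (t)*(t^5 - 9*t^4 + 25*t^3 - 15*t^2 - 26*t + 24) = t*(t - 1)*(t^4 - 8*t^3 + 17*t^2 + 2*t - 24) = t*(t - 3)*(t - 1)*(t^3 - 5*t^2 + 2*t + 8) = t*(t - 4)*(t - 3)*(t - 1)*(t^2 - t - 2) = t*(t - 4)*(t - 3)*(t - 1)*(t + 1)*(t - 2)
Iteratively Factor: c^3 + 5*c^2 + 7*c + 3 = (c + 1)*(c^2 + 4*c + 3) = (c + 1)*(c + 3)*(c + 1)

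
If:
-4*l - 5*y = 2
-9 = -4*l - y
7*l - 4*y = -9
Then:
No Solution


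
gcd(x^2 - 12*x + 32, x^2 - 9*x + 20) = x - 4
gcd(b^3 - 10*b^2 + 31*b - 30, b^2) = 1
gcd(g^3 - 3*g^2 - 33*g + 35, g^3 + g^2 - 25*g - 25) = g + 5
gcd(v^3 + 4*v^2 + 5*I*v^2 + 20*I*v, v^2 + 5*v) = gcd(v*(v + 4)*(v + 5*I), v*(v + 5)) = v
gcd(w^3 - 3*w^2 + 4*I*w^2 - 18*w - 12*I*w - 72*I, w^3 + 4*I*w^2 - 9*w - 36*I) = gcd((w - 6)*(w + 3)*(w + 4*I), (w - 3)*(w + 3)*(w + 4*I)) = w^2 + w*(3 + 4*I) + 12*I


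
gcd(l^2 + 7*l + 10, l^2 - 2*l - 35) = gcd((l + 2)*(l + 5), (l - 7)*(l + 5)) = l + 5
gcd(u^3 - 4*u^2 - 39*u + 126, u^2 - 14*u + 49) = u - 7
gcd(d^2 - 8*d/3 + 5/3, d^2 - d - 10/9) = d - 5/3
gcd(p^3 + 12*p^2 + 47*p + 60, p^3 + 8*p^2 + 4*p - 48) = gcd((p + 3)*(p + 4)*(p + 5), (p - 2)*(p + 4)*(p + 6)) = p + 4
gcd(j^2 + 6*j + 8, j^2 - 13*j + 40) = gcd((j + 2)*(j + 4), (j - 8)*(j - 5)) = 1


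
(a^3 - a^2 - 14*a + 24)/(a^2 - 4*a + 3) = (a^2 + 2*a - 8)/(a - 1)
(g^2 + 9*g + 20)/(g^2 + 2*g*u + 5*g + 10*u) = (g + 4)/(g + 2*u)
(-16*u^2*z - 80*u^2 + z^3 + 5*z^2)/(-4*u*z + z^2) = 4*u + 20*u/z + z + 5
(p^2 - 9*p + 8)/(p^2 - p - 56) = (p - 1)/(p + 7)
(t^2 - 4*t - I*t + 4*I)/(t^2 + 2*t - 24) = (t - I)/(t + 6)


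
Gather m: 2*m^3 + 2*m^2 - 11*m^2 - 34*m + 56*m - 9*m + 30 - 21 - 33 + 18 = 2*m^3 - 9*m^2 + 13*m - 6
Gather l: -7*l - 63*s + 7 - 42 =-7*l - 63*s - 35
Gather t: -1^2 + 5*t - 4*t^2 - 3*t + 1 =-4*t^2 + 2*t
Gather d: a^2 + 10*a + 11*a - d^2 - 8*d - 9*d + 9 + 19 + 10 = a^2 + 21*a - d^2 - 17*d + 38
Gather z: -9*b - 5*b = -14*b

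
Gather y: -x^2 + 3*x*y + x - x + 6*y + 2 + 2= -x^2 + y*(3*x + 6) + 4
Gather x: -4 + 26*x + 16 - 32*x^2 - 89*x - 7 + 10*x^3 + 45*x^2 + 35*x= 10*x^3 + 13*x^2 - 28*x + 5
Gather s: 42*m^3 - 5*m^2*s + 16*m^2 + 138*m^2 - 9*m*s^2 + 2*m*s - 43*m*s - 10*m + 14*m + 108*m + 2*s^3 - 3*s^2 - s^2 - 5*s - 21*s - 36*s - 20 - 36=42*m^3 + 154*m^2 + 112*m + 2*s^3 + s^2*(-9*m - 4) + s*(-5*m^2 - 41*m - 62) - 56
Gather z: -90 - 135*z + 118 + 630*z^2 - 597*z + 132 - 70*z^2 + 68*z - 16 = 560*z^2 - 664*z + 144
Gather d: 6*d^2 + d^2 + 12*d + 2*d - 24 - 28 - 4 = 7*d^2 + 14*d - 56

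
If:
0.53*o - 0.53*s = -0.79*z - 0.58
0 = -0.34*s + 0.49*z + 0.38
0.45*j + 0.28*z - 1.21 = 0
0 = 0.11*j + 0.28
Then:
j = -2.55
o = -0.39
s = 13.24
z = 8.41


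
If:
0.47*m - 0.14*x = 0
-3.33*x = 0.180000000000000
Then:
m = -0.02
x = -0.05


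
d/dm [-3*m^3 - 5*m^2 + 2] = m*(-9*m - 10)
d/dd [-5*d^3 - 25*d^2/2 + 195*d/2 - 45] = -15*d^2 - 25*d + 195/2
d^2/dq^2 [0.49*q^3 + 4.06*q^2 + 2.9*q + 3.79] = 2.94*q + 8.12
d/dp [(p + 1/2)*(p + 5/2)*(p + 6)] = 3*p^2 + 18*p + 77/4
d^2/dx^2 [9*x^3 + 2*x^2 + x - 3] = 54*x + 4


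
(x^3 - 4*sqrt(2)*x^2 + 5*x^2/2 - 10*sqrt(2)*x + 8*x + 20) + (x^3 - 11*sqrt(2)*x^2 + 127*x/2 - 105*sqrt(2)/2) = 2*x^3 - 15*sqrt(2)*x^2 + 5*x^2/2 - 10*sqrt(2)*x + 143*x/2 - 105*sqrt(2)/2 + 20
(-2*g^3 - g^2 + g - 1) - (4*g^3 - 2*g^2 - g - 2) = -6*g^3 + g^2 + 2*g + 1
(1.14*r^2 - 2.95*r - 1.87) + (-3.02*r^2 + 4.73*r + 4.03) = -1.88*r^2 + 1.78*r + 2.16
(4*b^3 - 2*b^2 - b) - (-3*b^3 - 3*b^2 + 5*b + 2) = 7*b^3 + b^2 - 6*b - 2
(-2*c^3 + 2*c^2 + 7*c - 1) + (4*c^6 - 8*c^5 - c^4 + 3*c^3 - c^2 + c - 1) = 4*c^6 - 8*c^5 - c^4 + c^3 + c^2 + 8*c - 2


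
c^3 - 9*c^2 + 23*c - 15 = (c - 5)*(c - 3)*(c - 1)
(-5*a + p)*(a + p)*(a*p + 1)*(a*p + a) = -5*a^4*p^2 - 5*a^4*p - 4*a^3*p^3 - 4*a^3*p^2 - 5*a^3*p - 5*a^3 + a^2*p^4 + a^2*p^3 - 4*a^2*p^2 - 4*a^2*p + a*p^3 + a*p^2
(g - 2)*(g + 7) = g^2 + 5*g - 14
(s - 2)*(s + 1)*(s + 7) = s^3 + 6*s^2 - 9*s - 14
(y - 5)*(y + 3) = y^2 - 2*y - 15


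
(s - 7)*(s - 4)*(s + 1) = s^3 - 10*s^2 + 17*s + 28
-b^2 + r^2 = (-b + r)*(b + r)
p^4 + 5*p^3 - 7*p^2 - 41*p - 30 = (p - 3)*(p + 1)*(p + 2)*(p + 5)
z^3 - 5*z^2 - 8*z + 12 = (z - 6)*(z - 1)*(z + 2)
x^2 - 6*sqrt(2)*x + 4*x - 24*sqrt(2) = (x + 4)*(x - 6*sqrt(2))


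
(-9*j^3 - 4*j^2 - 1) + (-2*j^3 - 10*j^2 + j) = -11*j^3 - 14*j^2 + j - 1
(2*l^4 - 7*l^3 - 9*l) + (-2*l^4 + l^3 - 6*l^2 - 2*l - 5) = -6*l^3 - 6*l^2 - 11*l - 5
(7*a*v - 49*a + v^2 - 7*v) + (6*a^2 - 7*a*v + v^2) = 6*a^2 - 49*a + 2*v^2 - 7*v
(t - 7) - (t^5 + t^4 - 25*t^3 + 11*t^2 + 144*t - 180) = -t^5 - t^4 + 25*t^3 - 11*t^2 - 143*t + 173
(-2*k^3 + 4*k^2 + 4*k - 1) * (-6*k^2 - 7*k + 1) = 12*k^5 - 10*k^4 - 54*k^3 - 18*k^2 + 11*k - 1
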